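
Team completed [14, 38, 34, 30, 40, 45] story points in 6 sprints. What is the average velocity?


Formula: Avg velocity = Total points / Number of sprints
Points: [14, 38, 34, 30, 40, 45]
Sum = 14 + 38 + 34 + 30 + 40 + 45 = 201
Avg velocity = 201 / 6 = 33.5 points/sprint

33.5 points/sprint


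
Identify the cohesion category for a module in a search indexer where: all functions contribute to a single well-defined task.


Reasoning: Best: single purpose
Type: Functional cohesion

Functional cohesion


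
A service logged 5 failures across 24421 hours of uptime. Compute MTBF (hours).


Formula: MTBF = Total operating time / Number of failures
MTBF = 24421 / 5
MTBF = 4884.2 hours

4884.2 hours


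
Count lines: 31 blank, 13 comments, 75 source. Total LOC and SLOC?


Total LOC = blank + comment + code
Total LOC = 31 + 13 + 75 = 119
SLOC (source only) = code = 75

Total LOC: 119, SLOC: 75


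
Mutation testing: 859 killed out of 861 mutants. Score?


Mutation score = killed / total * 100
Mutation score = 859 / 861 * 100
Mutation score = 99.77%

99.77%


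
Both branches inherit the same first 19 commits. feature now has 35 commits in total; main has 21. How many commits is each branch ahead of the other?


Common ancestor: commit #19
feature commits after divergence: 35 - 19 = 16
main commits after divergence: 21 - 19 = 2
feature is 16 commits ahead of main
main is 2 commits ahead of feature

feature ahead: 16, main ahead: 2


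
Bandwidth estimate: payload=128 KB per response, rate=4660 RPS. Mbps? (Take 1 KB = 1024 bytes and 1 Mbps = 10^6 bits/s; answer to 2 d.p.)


Formula: Mbps = payload_bytes * RPS * 8 / 1e6
Payload per request = 128 KB = 128 * 1024 = 131072 bytes
Total bytes/sec = 131072 * 4660 = 610795520
Total bits/sec = 610795520 * 8 = 4886364160
Mbps = 4886364160 / 1e6 = 4886.36

4886.36 Mbps


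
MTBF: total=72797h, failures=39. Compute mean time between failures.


Formula: MTBF = Total operating time / Number of failures
MTBF = 72797 / 39
MTBF = 1866.59 hours

1866.59 hours


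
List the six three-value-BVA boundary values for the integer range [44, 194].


Range: [44, 194]
Boundaries: just below min, min, min+1, max-1, max, just above max
Values: [43, 44, 45, 193, 194, 195]

[43, 44, 45, 193, 194, 195]


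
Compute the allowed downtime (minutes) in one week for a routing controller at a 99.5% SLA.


Formula: allowed downtime = period * (100 - SLA) / 100
Period (week) = 10080 minutes
Unavailability fraction = (100 - 99.5) / 100
Allowed downtime = 10080 * (100 - 99.5) / 100
Allowed downtime = 50.4 minutes

50.4 minutes


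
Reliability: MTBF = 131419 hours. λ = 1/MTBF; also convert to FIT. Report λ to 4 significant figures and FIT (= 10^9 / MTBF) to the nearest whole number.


Formula: λ = 1 / MTBF; FIT = λ × 1e9 = 1e9 / MTBF
λ = 1 / 131419 ≈ 7.609e-06 failures/hour
FIT = 1e9 / 131419 ≈ 7609 failures per 1e9 hours (nearest whole number)

λ = 7.609e-06 /h, FIT = 7609


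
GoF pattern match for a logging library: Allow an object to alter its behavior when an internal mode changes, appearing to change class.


This matches the State pattern

State


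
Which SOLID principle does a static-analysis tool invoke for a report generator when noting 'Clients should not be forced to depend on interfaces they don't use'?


This describes the Interface Segregation Principle (ISP)

Interface Segregation Principle (ISP)


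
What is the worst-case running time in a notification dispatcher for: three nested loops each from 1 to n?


Reasoning: three levels of nesting over n
Complexity: O(n^3)

O(n^3)


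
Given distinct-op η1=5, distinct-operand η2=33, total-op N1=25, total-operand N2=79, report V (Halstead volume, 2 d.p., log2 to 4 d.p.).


Formula: V = N * log2(η), where N = N1 + N2 and η = η1 + η2
η = 5 + 33 = 38
N = 25 + 79 = 104
log2(38) ≈ 5.2479
V = 104 * 5.2479 = 545.78

545.78


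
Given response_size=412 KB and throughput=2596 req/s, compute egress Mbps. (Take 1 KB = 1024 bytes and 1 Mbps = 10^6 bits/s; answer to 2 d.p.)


Formula: Mbps = payload_bytes * RPS * 8 / 1e6
Payload per request = 412 KB = 412 * 1024 = 421888 bytes
Total bytes/sec = 421888 * 2596 = 1095221248
Total bits/sec = 1095221248 * 8 = 8761769984
Mbps = 8761769984 / 1e6 = 8761.77

8761.77 Mbps


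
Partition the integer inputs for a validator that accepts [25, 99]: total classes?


Valid range: [25, 99]
Class 1: x < 25 — invalid
Class 2: 25 ≤ x ≤ 99 — valid
Class 3: x > 99 — invalid
Total equivalence classes: 3

3 equivalence classes


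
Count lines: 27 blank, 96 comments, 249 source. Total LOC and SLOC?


Total LOC = blank + comment + code
Total LOC = 27 + 96 + 249 = 372
SLOC (source only) = code = 249

Total LOC: 372, SLOC: 249


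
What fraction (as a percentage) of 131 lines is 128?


Coverage = covered / total * 100
Coverage = 128 / 131 * 100
Coverage = 97.71%

97.71%


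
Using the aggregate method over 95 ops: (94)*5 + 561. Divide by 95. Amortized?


Formula: Amortized cost = Total cost / Operations
Total cost = (94 * 5) + (1 * 561)
Total cost = 470 + 561 = 1031
Amortized = 1031 / 95 = 10.8526

10.8526


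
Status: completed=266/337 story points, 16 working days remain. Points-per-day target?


Formula: Required rate = Remaining points / Days left
Remaining = 337 - 266 = 71 points
Required rate = 71 / 16 = 4.44 points/day

4.44 points/day


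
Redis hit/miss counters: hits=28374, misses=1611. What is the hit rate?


Formula: hit rate = hits / (hits + misses) * 100
hit rate = 28374 / (28374 + 1611) * 100
hit rate = 28374 / 29985 * 100
hit rate = 94.63%

94.63%


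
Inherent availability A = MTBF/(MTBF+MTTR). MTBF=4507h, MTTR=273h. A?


Availability = MTBF / (MTBF + MTTR)
Availability = 4507 / (4507 + 273)
Availability = 4507 / 4780
Availability = 94.2887%

94.2887%


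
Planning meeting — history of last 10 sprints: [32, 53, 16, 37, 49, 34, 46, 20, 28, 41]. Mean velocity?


Formula: Avg velocity = Total points / Number of sprints
Points: [32, 53, 16, 37, 49, 34, 46, 20, 28, 41]
Sum = 32 + 53 + 16 + 37 + 49 + 34 + 46 + 20 + 28 + 41 = 356
Avg velocity = 356 / 10 = 35.6 points/sprint

35.6 points/sprint


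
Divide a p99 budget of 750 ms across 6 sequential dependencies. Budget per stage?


Formula: per_stage = total_budget / stages
per_stage = 750 / 6
per_stage = 125.0 ms

125.0 ms


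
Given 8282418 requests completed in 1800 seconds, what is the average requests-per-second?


Formula: throughput = requests / seconds
throughput = 8282418 / 1800
throughput = 4601.34 requests/second

4601.34 requests/second


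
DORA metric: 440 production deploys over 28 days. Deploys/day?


Formula: deployments per day = releases / days
= 440 / 28
= 15.714 deploys/day
(equivalently, 110.0 deploys/week)

15.714 deploys/day


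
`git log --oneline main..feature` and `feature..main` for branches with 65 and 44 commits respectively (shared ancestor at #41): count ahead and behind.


Common ancestor: commit #41
feature commits after divergence: 65 - 41 = 24
main commits after divergence: 44 - 41 = 3
feature is 24 commits ahead of main
main is 3 commits ahead of feature

feature ahead: 24, main ahead: 3


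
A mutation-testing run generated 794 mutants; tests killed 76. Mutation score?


Mutation score = killed / total * 100
Mutation score = 76 / 794 * 100
Mutation score = 9.57%

9.57%


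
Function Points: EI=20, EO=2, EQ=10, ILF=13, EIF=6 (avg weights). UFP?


UFP = EI*4 + EO*5 + EQ*4 + ILF*10 + EIF*7
UFP = 20*4 + 2*5 + 10*4 + 13*10 + 6*7
UFP = 80 + 10 + 40 + 130 + 42
UFP = 302

302


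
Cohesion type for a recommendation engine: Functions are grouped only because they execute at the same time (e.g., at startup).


Reasoning: Related by timing only
Type: Temporal cohesion

Temporal cohesion


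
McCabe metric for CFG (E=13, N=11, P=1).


Formula: V(G) = E - N + 2P
V(G) = 13 - 11 + 2*1
V(G) = 2 + 2
V(G) = 4

4


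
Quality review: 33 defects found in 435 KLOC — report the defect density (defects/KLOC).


Defect density = defects / KLOC
Defect density = 33 / 435
Defect density = 0.076 defects/KLOC

0.076 defects/KLOC


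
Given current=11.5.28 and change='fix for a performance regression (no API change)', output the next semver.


Current: 11.5.28
Change category: 'fix for a performance regression (no API change)' → patch bump
SemVer rule: patch bump → increment PATCH (MAJOR and MINOR unchanged)
New: 11.5.29

11.5.29


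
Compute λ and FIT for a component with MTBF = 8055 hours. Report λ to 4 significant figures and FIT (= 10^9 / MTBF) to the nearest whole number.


Formula: λ = 1 / MTBF; FIT = λ × 1e9 = 1e9 / MTBF
λ = 1 / 8055 ≈ 1.241e-04 failures/hour
FIT = 1e9 / 8055 ≈ 124146 failures per 1e9 hours (nearest whole number)

λ = 1.241e-04 /h, FIT = 124146


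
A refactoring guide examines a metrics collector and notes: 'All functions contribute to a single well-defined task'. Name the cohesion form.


Reasoning: Best: single purpose
Type: Functional cohesion

Functional cohesion


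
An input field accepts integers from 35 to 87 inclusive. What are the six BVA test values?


Range: [35, 87]
Boundaries: just below min, min, min+1, max-1, max, just above max
Values: [34, 35, 36, 86, 87, 88]

[34, 35, 36, 86, 87, 88]


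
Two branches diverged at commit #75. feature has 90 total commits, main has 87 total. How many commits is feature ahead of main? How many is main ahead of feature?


Common ancestor: commit #75
feature commits after divergence: 90 - 75 = 15
main commits after divergence: 87 - 75 = 12
feature is 15 commits ahead of main
main is 12 commits ahead of feature

feature ahead: 15, main ahead: 12


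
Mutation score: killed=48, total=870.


Mutation score = killed / total * 100
Mutation score = 48 / 870 * 100
Mutation score = 5.52%

5.52%


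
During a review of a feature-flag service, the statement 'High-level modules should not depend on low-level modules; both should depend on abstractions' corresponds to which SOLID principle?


This describes the Dependency Inversion Principle (DIP)

Dependency Inversion Principle (DIP)


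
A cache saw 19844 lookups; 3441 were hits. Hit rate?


Formula: hit rate = hits / (hits + misses) * 100
hit rate = 3441 / (3441 + 16403) * 100
hit rate = 3441 / 19844 * 100
hit rate = 17.34%

17.34%


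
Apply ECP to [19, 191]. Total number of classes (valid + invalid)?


Valid range: [19, 191]
Class 1: x < 19 — invalid
Class 2: 19 ≤ x ≤ 191 — valid
Class 3: x > 191 — invalid
Total equivalence classes: 3

3 equivalence classes


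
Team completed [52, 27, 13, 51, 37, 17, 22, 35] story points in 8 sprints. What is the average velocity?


Formula: Avg velocity = Total points / Number of sprints
Points: [52, 27, 13, 51, 37, 17, 22, 35]
Sum = 52 + 27 + 13 + 51 + 37 + 17 + 22 + 35 = 254
Avg velocity = 254 / 8 = 31.75 points/sprint

31.75 points/sprint


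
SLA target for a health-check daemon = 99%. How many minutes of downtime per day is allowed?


Formula: allowed downtime = period * (100 - SLA) / 100
Period (day) = 1440 minutes
Unavailability fraction = (100 - 99.0) / 100
Allowed downtime = 1440 * (100 - 99.0) / 100
Allowed downtime = 14.4 minutes

14.4 minutes


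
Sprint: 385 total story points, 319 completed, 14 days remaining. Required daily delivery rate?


Formula: Required rate = Remaining points / Days left
Remaining = 385 - 319 = 66 points
Required rate = 66 / 14 = 4.71 points/day

4.71 points/day


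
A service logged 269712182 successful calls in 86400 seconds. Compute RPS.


Formula: throughput = requests / seconds
throughput = 269712182 / 86400
throughput = 3121.67 requests/second

3121.67 requests/second


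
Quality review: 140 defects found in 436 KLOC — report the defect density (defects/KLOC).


Defect density = defects / KLOC
Defect density = 140 / 436
Defect density = 0.321 defects/KLOC

0.321 defects/KLOC


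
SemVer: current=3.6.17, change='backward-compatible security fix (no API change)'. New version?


Current: 3.6.17
Change category: 'backward-compatible security fix (no API change)' → patch bump
SemVer rule: patch bump → increment PATCH (MAJOR and MINOR unchanged)
New: 3.6.18

3.6.18


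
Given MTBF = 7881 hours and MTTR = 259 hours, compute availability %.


Availability = MTBF / (MTBF + MTTR)
Availability = 7881 / (7881 + 259)
Availability = 7881 / 8140
Availability = 96.8182%

96.8182%


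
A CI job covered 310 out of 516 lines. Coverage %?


Coverage = covered / total * 100
Coverage = 310 / 516 * 100
Coverage = 60.08%

60.08%


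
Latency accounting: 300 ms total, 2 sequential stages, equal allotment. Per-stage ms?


Formula: per_stage = total_budget / stages
per_stage = 300 / 2
per_stage = 150.0 ms

150.0 ms


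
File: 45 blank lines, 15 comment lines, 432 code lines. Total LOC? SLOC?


Total LOC = blank + comment + code
Total LOC = 45 + 15 + 432 = 492
SLOC (source only) = code = 432

Total LOC: 492, SLOC: 432


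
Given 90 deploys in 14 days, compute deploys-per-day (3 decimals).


Formula: deployments per day = releases / days
= 90 / 14
= 6.429 deploys/day
(equivalently, 45.0 deploys/week)

6.429 deploys/day


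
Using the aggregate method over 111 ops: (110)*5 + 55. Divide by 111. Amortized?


Formula: Amortized cost = Total cost / Operations
Total cost = (110 * 5) + (1 * 55)
Total cost = 550 + 55 = 605
Amortized = 605 / 111 = 5.4505

5.4505


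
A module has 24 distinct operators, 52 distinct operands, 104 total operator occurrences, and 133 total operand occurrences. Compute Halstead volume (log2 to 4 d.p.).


Formula: V = N * log2(η), where N = N1 + N2 and η = η1 + η2
η = 24 + 52 = 76
N = 104 + 133 = 237
log2(76) ≈ 6.2479
V = 237 * 6.2479 = 1480.75

1480.75


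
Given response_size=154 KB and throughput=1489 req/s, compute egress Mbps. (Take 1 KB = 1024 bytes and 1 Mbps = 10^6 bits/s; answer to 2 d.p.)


Formula: Mbps = payload_bytes * RPS * 8 / 1e6
Payload per request = 154 KB = 154 * 1024 = 157696 bytes
Total bytes/sec = 157696 * 1489 = 234809344
Total bits/sec = 234809344 * 8 = 1878474752
Mbps = 1878474752 / 1e6 = 1878.47

1878.47 Mbps


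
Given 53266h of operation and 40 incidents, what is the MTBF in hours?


Formula: MTBF = Total operating time / Number of failures
MTBF = 53266 / 40
MTBF = 1331.65 hours

1331.65 hours


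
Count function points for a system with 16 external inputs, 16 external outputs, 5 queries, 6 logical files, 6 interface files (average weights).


UFP = EI*4 + EO*5 + EQ*4 + ILF*10 + EIF*7
UFP = 16*4 + 16*5 + 5*4 + 6*10 + 6*7
UFP = 64 + 80 + 20 + 60 + 42
UFP = 266

266


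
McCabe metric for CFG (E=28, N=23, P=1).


Formula: V(G) = E - N + 2P
V(G) = 28 - 23 + 2*1
V(G) = 5 + 2
V(G) = 7

7


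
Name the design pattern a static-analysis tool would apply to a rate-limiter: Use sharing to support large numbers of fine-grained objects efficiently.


This matches the Flyweight pattern

Flyweight


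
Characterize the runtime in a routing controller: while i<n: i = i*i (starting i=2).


Reasoning: squaring drives double-exponential growth; iterations ~ log log n
Complexity: O(log log n)

O(log log n)


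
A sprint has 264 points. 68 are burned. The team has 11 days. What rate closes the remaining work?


Formula: Required rate = Remaining points / Days left
Remaining = 264 - 68 = 196 points
Required rate = 196 / 11 = 17.82 points/day

17.82 points/day


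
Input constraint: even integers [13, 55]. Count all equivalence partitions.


Constraint: even integers in [13, 55]
Class 1: x < 13 — out-of-range invalid
Class 2: x in [13,55] but odd — wrong type invalid
Class 3: x in [13,55] and even — valid
Class 4: x > 55 — out-of-range invalid
Total equivalence classes: 4

4 equivalence classes


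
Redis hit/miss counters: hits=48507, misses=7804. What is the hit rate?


Formula: hit rate = hits / (hits + misses) * 100
hit rate = 48507 / (48507 + 7804) * 100
hit rate = 48507 / 56311 * 100
hit rate = 86.14%

86.14%


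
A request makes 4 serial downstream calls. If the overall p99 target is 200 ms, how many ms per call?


Formula: per_stage = total_budget / stages
per_stage = 200 / 4
per_stage = 50.0 ms

50.0 ms


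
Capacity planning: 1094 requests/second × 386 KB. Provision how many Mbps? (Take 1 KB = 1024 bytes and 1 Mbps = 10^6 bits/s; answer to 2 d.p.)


Formula: Mbps = payload_bytes * RPS * 8 / 1e6
Payload per request = 386 KB = 386 * 1024 = 395264 bytes
Total bytes/sec = 395264 * 1094 = 432418816
Total bits/sec = 432418816 * 8 = 3459350528
Mbps = 3459350528 / 1e6 = 3459.35

3459.35 Mbps


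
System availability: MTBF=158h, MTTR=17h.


Availability = MTBF / (MTBF + MTTR)
Availability = 158 / (158 + 17)
Availability = 158 / 175
Availability = 90.2857%

90.2857%


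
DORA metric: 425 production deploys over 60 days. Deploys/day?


Formula: deployments per day = releases / days
= 425 / 60
= 7.083 deploys/day
(equivalently, 49.58 deploys/week)

7.083 deploys/day


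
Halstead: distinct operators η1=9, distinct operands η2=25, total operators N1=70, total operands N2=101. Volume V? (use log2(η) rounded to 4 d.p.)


Formula: V = N * log2(η), where N = N1 + N2 and η = η1 + η2
η = 9 + 25 = 34
N = 70 + 101 = 171
log2(34) ≈ 5.0875
V = 171 * 5.0875 = 869.96

869.96


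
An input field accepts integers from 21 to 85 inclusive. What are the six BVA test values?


Range: [21, 85]
Boundaries: just below min, min, min+1, max-1, max, just above max
Values: [20, 21, 22, 84, 85, 86]

[20, 21, 22, 84, 85, 86]


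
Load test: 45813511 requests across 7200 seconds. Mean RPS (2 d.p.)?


Formula: throughput = requests / seconds
throughput = 45813511 / 7200
throughput = 6362.99 requests/second

6362.99 requests/second


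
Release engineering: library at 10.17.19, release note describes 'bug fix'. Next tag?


Current: 10.17.19
Change category: 'bug fix' → patch bump
SemVer rule: patch bump → increment PATCH (MAJOR and MINOR unchanged)
New: 10.17.20

10.17.20


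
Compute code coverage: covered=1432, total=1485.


Coverage = covered / total * 100
Coverage = 1432 / 1485 * 100
Coverage = 96.43%

96.43%


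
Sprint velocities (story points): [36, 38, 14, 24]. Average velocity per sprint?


Formula: Avg velocity = Total points / Number of sprints
Points: [36, 38, 14, 24]
Sum = 36 + 38 + 14 + 24 = 112
Avg velocity = 112 / 4 = 28.0 points/sprint

28.0 points/sprint


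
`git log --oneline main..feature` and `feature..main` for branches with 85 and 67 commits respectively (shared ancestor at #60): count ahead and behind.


Common ancestor: commit #60
feature commits after divergence: 85 - 60 = 25
main commits after divergence: 67 - 60 = 7
feature is 25 commits ahead of main
main is 7 commits ahead of feature

feature ahead: 25, main ahead: 7


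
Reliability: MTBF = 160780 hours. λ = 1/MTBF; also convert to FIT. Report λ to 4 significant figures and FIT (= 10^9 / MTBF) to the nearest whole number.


Formula: λ = 1 / MTBF; FIT = λ × 1e9 = 1e9 / MTBF
λ = 1 / 160780 ≈ 6.220e-06 failures/hour
FIT = 1e9 / 160780 ≈ 6220 failures per 1e9 hours (nearest whole number)

λ = 6.220e-06 /h, FIT = 6220


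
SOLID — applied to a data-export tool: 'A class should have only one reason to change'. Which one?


This describes the Single Responsibility Principle (SRP)

Single Responsibility Principle (SRP)


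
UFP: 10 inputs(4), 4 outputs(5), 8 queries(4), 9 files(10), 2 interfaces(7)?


UFP = EI*4 + EO*5 + EQ*4 + ILF*10 + EIF*7
UFP = 10*4 + 4*5 + 8*4 + 9*10 + 2*7
UFP = 40 + 20 + 32 + 90 + 14
UFP = 196

196


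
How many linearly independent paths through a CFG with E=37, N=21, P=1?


Formula: V(G) = E - N + 2P
V(G) = 37 - 21 + 2*1
V(G) = 16 + 2
V(G) = 18

18


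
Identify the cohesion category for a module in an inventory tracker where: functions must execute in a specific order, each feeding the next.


Reasoning: Output of one is input to next
Type: Sequential cohesion

Sequential cohesion


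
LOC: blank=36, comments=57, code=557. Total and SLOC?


Total LOC = blank + comment + code
Total LOC = 36 + 57 + 557 = 650
SLOC (source only) = code = 557

Total LOC: 650, SLOC: 557


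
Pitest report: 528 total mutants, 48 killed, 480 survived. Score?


Mutation score = killed / total * 100
Mutation score = 48 / 528 * 100
Mutation score = 9.09%

9.09%


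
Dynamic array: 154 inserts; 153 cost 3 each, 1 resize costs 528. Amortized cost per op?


Formula: Amortized cost = Total cost / Operations
Total cost = (153 * 3) + (1 * 528)
Total cost = 459 + 528 = 987
Amortized = 987 / 154 = 6.4091

6.4091


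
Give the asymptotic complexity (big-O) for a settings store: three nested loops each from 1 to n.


Reasoning: three levels of nesting over n
Complexity: O(n^3)

O(n^3)


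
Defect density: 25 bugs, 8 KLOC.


Defect density = defects / KLOC
Defect density = 25 / 8
Defect density = 3.125 defects/KLOC

3.125 defects/KLOC


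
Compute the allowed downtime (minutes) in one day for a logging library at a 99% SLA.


Formula: allowed downtime = period * (100 - SLA) / 100
Period (day) = 1440 minutes
Unavailability fraction = (100 - 99.0) / 100
Allowed downtime = 1440 * (100 - 99.0) / 100
Allowed downtime = 14.4 minutes

14.4 minutes


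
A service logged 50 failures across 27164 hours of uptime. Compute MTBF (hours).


Formula: MTBF = Total operating time / Number of failures
MTBF = 27164 / 50
MTBF = 543.28 hours

543.28 hours


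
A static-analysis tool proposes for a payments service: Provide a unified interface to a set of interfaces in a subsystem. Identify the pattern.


This matches the Facade pattern

Facade


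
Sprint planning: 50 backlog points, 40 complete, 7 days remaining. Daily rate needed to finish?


Formula: Required rate = Remaining points / Days left
Remaining = 50 - 40 = 10 points
Required rate = 10 / 7 = 1.43 points/day

1.43 points/day


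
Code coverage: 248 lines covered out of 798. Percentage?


Coverage = covered / total * 100
Coverage = 248 / 798 * 100
Coverage = 31.08%

31.08%


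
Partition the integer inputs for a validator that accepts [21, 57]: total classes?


Valid range: [21, 57]
Class 1: x < 21 — invalid
Class 2: 21 ≤ x ≤ 57 — valid
Class 3: x > 57 — invalid
Total equivalence classes: 3

3 equivalence classes


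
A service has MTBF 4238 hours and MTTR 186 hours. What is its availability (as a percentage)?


Availability = MTBF / (MTBF + MTTR)
Availability = 4238 / (4238 + 186)
Availability = 4238 / 4424
Availability = 95.7957%

95.7957%


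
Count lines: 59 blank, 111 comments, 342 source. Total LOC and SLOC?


Total LOC = blank + comment + code
Total LOC = 59 + 111 + 342 = 512
SLOC (source only) = code = 342

Total LOC: 512, SLOC: 342


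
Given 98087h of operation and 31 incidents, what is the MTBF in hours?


Formula: MTBF = Total operating time / Number of failures
MTBF = 98087 / 31
MTBF = 3164.1 hours

3164.1 hours


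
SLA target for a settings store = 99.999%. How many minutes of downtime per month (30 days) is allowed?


Formula: allowed downtime = period * (100 - SLA) / 100
Period (month (30 days)) = 43200 minutes
Unavailability fraction = (100 - 99.999) / 100
Allowed downtime = 43200 * (100 - 99.999) / 100
Allowed downtime = 0.432 minutes

0.432 minutes


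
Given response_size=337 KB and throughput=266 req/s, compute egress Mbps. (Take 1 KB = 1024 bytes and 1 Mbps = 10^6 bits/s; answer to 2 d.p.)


Formula: Mbps = payload_bytes * RPS * 8 / 1e6
Payload per request = 337 KB = 337 * 1024 = 345088 bytes
Total bytes/sec = 345088 * 266 = 91793408
Total bits/sec = 91793408 * 8 = 734347264
Mbps = 734347264 / 1e6 = 734.35

734.35 Mbps


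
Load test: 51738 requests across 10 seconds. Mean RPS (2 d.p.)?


Formula: throughput = requests / seconds
throughput = 51738 / 10
throughput = 5173.8 requests/second

5173.8 requests/second


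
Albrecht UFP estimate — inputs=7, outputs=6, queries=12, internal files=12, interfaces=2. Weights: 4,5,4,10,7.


UFP = EI*4 + EO*5 + EQ*4 + ILF*10 + EIF*7
UFP = 7*4 + 6*5 + 12*4 + 12*10 + 2*7
UFP = 28 + 30 + 48 + 120 + 14
UFP = 240

240


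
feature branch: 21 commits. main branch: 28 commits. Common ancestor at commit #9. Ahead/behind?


Common ancestor: commit #9
feature commits after divergence: 21 - 9 = 12
main commits after divergence: 28 - 9 = 19
feature is 12 commits ahead of main
main is 19 commits ahead of feature

feature ahead: 12, main ahead: 19


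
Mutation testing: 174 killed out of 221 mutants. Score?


Mutation score = killed / total * 100
Mutation score = 174 / 221 * 100
Mutation score = 78.73%

78.73%


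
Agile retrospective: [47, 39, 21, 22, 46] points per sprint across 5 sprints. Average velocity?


Formula: Avg velocity = Total points / Number of sprints
Points: [47, 39, 21, 22, 46]
Sum = 47 + 39 + 21 + 22 + 46 = 175
Avg velocity = 175 / 5 = 35.0 points/sprint

35.0 points/sprint


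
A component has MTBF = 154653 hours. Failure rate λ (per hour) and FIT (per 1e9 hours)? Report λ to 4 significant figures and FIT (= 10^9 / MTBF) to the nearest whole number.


Formula: λ = 1 / MTBF; FIT = λ × 1e9 = 1e9 / MTBF
λ = 1 / 154653 ≈ 6.466e-06 failures/hour
FIT = 1e9 / 154653 ≈ 6466 failures per 1e9 hours (nearest whole number)

λ = 6.466e-06 /h, FIT = 6466


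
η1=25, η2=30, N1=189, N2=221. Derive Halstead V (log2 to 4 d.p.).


Formula: V = N * log2(η), where N = N1 + N2 and η = η1 + η2
η = 25 + 30 = 55
N = 189 + 221 = 410
log2(55) ≈ 5.7814
V = 410 * 5.7814 = 2370.37

2370.37


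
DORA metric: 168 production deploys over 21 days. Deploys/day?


Formula: deployments per day = releases / days
= 168 / 21
= 8.0 deploys/day
(equivalently, 56.0 deploys/week)

8.0 deploys/day


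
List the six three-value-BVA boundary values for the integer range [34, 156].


Range: [34, 156]
Boundaries: just below min, min, min+1, max-1, max, just above max
Values: [33, 34, 35, 155, 156, 157]

[33, 34, 35, 155, 156, 157]


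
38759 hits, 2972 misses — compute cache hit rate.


Formula: hit rate = hits / (hits + misses) * 100
hit rate = 38759 / (38759 + 2972) * 100
hit rate = 38759 / 41731 * 100
hit rate = 92.88%

92.88%


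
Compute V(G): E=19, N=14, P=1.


Formula: V(G) = E - N + 2P
V(G) = 19 - 14 + 2*1
V(G) = 5 + 2
V(G) = 7

7


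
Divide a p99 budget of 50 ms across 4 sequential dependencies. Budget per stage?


Formula: per_stage = total_budget / stages
per_stage = 50 / 4
per_stage = 12.5 ms

12.5 ms


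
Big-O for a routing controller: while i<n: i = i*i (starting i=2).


Reasoning: squaring drives double-exponential growth; iterations ~ log log n
Complexity: O(log log n)

O(log log n)


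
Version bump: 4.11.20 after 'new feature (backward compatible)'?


Current: 4.11.20
Change category: 'new feature (backward compatible)' → minor bump
SemVer rule: minor bump → increment MINOR, reset PATCH to 0 (MAJOR unchanged)
New: 4.12.0

4.12.0


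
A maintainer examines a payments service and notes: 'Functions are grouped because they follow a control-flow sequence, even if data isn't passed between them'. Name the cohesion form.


Reasoning: Grouped by order of execution within a routine, not by data flow
Type: Procedural cohesion

Procedural cohesion


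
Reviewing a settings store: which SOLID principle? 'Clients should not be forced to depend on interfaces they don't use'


This describes the Interface Segregation Principle (ISP)

Interface Segregation Principle (ISP)


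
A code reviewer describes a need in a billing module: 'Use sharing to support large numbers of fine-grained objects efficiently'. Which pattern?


This matches the Flyweight pattern

Flyweight


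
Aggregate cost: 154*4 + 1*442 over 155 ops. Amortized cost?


Formula: Amortized cost = Total cost / Operations
Total cost = (154 * 4) + (1 * 442)
Total cost = 616 + 442 = 1058
Amortized = 1058 / 155 = 6.8258

6.8258


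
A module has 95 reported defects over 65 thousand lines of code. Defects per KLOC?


Defect density = defects / KLOC
Defect density = 95 / 65
Defect density = 1.462 defects/KLOC

1.462 defects/KLOC


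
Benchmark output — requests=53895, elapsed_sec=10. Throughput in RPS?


Formula: throughput = requests / seconds
throughput = 53895 / 10
throughput = 5389.5 requests/second

5389.5 requests/second


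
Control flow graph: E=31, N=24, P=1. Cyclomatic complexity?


Formula: V(G) = E - N + 2P
V(G) = 31 - 24 + 2*1
V(G) = 7 + 2
V(G) = 9

9


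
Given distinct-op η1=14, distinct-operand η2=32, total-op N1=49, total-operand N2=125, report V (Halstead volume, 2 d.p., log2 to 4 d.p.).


Formula: V = N * log2(η), where N = N1 + N2 and η = η1 + η2
η = 14 + 32 = 46
N = 49 + 125 = 174
log2(46) ≈ 5.5236
V = 174 * 5.5236 = 961.11

961.11


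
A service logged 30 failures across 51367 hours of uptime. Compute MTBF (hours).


Formula: MTBF = Total operating time / Number of failures
MTBF = 51367 / 30
MTBF = 1712.23 hours

1712.23 hours


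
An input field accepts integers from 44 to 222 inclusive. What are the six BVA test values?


Range: [44, 222]
Boundaries: just below min, min, min+1, max-1, max, just above max
Values: [43, 44, 45, 221, 222, 223]

[43, 44, 45, 221, 222, 223]


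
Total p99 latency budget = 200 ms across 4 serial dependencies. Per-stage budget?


Formula: per_stage = total_budget / stages
per_stage = 200 / 4
per_stage = 50.0 ms

50.0 ms


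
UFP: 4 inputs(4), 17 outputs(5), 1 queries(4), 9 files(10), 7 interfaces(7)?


UFP = EI*4 + EO*5 + EQ*4 + ILF*10 + EIF*7
UFP = 4*4 + 17*5 + 1*4 + 9*10 + 7*7
UFP = 16 + 85 + 4 + 90 + 49
UFP = 244

244


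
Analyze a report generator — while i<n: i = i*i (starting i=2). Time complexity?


Reasoning: squaring drives double-exponential growth; iterations ~ log log n
Complexity: O(log log n)

O(log log n)


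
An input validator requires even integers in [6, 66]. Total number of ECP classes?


Constraint: even integers in [6, 66]
Class 1: x < 6 — out-of-range invalid
Class 2: x in [6,66] but odd — wrong type invalid
Class 3: x in [6,66] and even — valid
Class 4: x > 66 — out-of-range invalid
Total equivalence classes: 4

4 equivalence classes


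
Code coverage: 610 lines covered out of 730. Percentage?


Coverage = covered / total * 100
Coverage = 610 / 730 * 100
Coverage = 83.56%

83.56%


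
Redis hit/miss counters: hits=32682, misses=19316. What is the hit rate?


Formula: hit rate = hits / (hits + misses) * 100
hit rate = 32682 / (32682 + 19316) * 100
hit rate = 32682 / 51998 * 100
hit rate = 62.85%

62.85%


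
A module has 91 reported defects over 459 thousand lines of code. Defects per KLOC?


Defect density = defects / KLOC
Defect density = 91 / 459
Defect density = 0.198 defects/KLOC

0.198 defects/KLOC


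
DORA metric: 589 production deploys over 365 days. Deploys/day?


Formula: deployments per day = releases / days
= 589 / 365
= 1.614 deploys/day
(equivalently, 11.3 deploys/week)

1.614 deploys/day


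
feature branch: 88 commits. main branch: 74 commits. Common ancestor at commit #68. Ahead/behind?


Common ancestor: commit #68
feature commits after divergence: 88 - 68 = 20
main commits after divergence: 74 - 68 = 6
feature is 20 commits ahead of main
main is 6 commits ahead of feature

feature ahead: 20, main ahead: 6


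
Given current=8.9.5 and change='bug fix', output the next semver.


Current: 8.9.5
Change category: 'bug fix' → patch bump
SemVer rule: patch bump → increment PATCH (MAJOR and MINOR unchanged)
New: 8.9.6

8.9.6


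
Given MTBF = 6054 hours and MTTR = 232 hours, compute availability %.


Availability = MTBF / (MTBF + MTTR)
Availability = 6054 / (6054 + 232)
Availability = 6054 / 6286
Availability = 96.3093%

96.3093%


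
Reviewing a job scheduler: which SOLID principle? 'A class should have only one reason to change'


This describes the Single Responsibility Principle (SRP)

Single Responsibility Principle (SRP)


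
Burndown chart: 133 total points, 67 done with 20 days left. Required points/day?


Formula: Required rate = Remaining points / Days left
Remaining = 133 - 67 = 66 points
Required rate = 66 / 20 = 3.3 points/day

3.3 points/day


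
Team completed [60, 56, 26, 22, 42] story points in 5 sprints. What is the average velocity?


Formula: Avg velocity = Total points / Number of sprints
Points: [60, 56, 26, 22, 42]
Sum = 60 + 56 + 26 + 22 + 42 = 206
Avg velocity = 206 / 5 = 41.2 points/sprint

41.2 points/sprint


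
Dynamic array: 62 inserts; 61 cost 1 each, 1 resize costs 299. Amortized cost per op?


Formula: Amortized cost = Total cost / Operations
Total cost = (61 * 1) + (1 * 299)
Total cost = 61 + 299 = 360
Amortized = 360 / 62 = 5.8065

5.8065


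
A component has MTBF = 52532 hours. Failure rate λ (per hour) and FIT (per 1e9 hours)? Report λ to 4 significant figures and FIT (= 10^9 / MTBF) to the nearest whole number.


Formula: λ = 1 / MTBF; FIT = λ × 1e9 = 1e9 / MTBF
λ = 1 / 52532 ≈ 1.904e-05 failures/hour
FIT = 1e9 / 52532 ≈ 19036 failures per 1e9 hours (nearest whole number)

λ = 1.904e-05 /h, FIT = 19036


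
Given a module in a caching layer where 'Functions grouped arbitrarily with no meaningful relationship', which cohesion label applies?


Reasoning: Worst: random grouping
Type: Coincidental cohesion

Coincidental cohesion


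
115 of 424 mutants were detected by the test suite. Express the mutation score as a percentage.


Mutation score = killed / total * 100
Mutation score = 115 / 424 * 100
Mutation score = 27.12%

27.12%


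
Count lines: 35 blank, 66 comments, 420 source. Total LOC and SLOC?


Total LOC = blank + comment + code
Total LOC = 35 + 66 + 420 = 521
SLOC (source only) = code = 420

Total LOC: 521, SLOC: 420


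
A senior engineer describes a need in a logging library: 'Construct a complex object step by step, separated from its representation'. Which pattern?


This matches the Builder pattern

Builder


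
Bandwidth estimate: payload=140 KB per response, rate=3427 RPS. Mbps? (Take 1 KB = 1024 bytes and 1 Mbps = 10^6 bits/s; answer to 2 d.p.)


Formula: Mbps = payload_bytes * RPS * 8 / 1e6
Payload per request = 140 KB = 140 * 1024 = 143360 bytes
Total bytes/sec = 143360 * 3427 = 491294720
Total bits/sec = 491294720 * 8 = 3930357760
Mbps = 3930357760 / 1e6 = 3930.36

3930.36 Mbps


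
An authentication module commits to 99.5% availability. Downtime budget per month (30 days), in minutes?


Formula: allowed downtime = period * (100 - SLA) / 100
Period (month (30 days)) = 43200 minutes
Unavailability fraction = (100 - 99.5) / 100
Allowed downtime = 43200 * (100 - 99.5) / 100
Allowed downtime = 216.0 minutes

216.0 minutes


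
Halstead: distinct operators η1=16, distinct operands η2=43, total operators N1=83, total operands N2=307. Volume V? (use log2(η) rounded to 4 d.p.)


Formula: V = N * log2(η), where N = N1 + N2 and η = η1 + η2
η = 16 + 43 = 59
N = 83 + 307 = 390
log2(59) ≈ 5.8826
V = 390 * 5.8826 = 2294.21

2294.21


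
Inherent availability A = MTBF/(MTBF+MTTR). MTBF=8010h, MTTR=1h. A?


Availability = MTBF / (MTBF + MTTR)
Availability = 8010 / (8010 + 1)
Availability = 8010 / 8011
Availability = 99.9875%

99.9875%


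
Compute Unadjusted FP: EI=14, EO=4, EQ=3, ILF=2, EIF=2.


UFP = EI*4 + EO*5 + EQ*4 + ILF*10 + EIF*7
UFP = 14*4 + 4*5 + 3*4 + 2*10 + 2*7
UFP = 56 + 20 + 12 + 20 + 14
UFP = 122

122


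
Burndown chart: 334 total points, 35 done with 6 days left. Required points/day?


Formula: Required rate = Remaining points / Days left
Remaining = 334 - 35 = 299 points
Required rate = 299 / 6 = 49.83 points/day

49.83 points/day


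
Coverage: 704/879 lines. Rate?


Coverage = covered / total * 100
Coverage = 704 / 879 * 100
Coverage = 80.09%

80.09%


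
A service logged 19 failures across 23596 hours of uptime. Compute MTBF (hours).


Formula: MTBF = Total operating time / Number of failures
MTBF = 23596 / 19
MTBF = 1241.89 hours

1241.89 hours


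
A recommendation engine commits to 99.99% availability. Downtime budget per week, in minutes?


Formula: allowed downtime = period * (100 - SLA) / 100
Period (week) = 10080 minutes
Unavailability fraction = (100 - 99.99) / 100
Allowed downtime = 10080 * (100 - 99.99) / 100
Allowed downtime = 1.008 minutes

1.008 minutes


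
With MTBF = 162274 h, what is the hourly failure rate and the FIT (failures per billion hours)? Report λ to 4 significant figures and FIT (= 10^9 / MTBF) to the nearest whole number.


Formula: λ = 1 / MTBF; FIT = λ × 1e9 = 1e9 / MTBF
λ = 1 / 162274 ≈ 6.162e-06 failures/hour
FIT = 1e9 / 162274 ≈ 6162 failures per 1e9 hours (nearest whole number)

λ = 6.162e-06 /h, FIT = 6162


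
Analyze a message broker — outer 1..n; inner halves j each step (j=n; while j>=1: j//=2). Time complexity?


Reasoning: n times log n
Complexity: O(n log n)

O(n log n)


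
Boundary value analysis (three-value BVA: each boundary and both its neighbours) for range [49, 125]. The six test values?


Range: [49, 125]
Boundaries: just below min, min, min+1, max-1, max, just above max
Values: [48, 49, 50, 124, 125, 126]

[48, 49, 50, 124, 125, 126]


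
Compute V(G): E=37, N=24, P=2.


Formula: V(G) = E - N + 2P
V(G) = 37 - 24 + 2*2
V(G) = 13 + 4
V(G) = 17

17


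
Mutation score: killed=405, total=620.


Mutation score = killed / total * 100
Mutation score = 405 / 620 * 100
Mutation score = 65.32%

65.32%


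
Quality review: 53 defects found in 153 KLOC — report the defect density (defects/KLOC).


Defect density = defects / KLOC
Defect density = 53 / 153
Defect density = 0.346 defects/KLOC

0.346 defects/KLOC


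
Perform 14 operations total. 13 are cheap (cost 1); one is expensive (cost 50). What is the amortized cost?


Formula: Amortized cost = Total cost / Operations
Total cost = (13 * 1) + (1 * 50)
Total cost = 13 + 50 = 63
Amortized = 63 / 14 = 4.5

4.5


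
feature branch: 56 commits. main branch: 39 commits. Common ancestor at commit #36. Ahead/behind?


Common ancestor: commit #36
feature commits after divergence: 56 - 36 = 20
main commits after divergence: 39 - 36 = 3
feature is 20 commits ahead of main
main is 3 commits ahead of feature

feature ahead: 20, main ahead: 3


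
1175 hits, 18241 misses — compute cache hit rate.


Formula: hit rate = hits / (hits + misses) * 100
hit rate = 1175 / (1175 + 18241) * 100
hit rate = 1175 / 19416 * 100
hit rate = 6.05%

6.05%


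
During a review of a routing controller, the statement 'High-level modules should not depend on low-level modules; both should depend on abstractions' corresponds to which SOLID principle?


This describes the Dependency Inversion Principle (DIP)

Dependency Inversion Principle (DIP)


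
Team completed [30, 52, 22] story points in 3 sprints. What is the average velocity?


Formula: Avg velocity = Total points / Number of sprints
Points: [30, 52, 22]
Sum = 30 + 52 + 22 = 104
Avg velocity = 104 / 3 = 34.67 points/sprint

34.67 points/sprint


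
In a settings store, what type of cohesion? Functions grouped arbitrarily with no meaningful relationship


Reasoning: Worst: random grouping
Type: Coincidental cohesion

Coincidental cohesion


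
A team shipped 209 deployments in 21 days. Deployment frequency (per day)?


Formula: deployments per day = releases / days
= 209 / 21
= 9.952 deploys/day
(equivalently, 69.67 deploys/week)

9.952 deploys/day
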